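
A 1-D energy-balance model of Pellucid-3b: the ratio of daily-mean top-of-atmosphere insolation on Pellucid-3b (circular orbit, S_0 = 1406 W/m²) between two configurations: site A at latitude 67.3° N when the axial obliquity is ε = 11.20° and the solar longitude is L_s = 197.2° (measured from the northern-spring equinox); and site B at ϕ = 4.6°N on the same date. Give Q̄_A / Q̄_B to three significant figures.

— Configuration A (ϕ=+67.3°):
Solar declination: sin δ = sin ε · sin L_s = sin 11.20° × sin 197.2° = -0.05744, so δ = -3.293°.
cos h₀ = −tan(+67.3°) tan(-3.293°) = 0.1375, h₀ = 1.4328 rad.
Bracket: h₀ sin ϕ sin δ + cos ϕ cos δ sin h₀ = 1.4328×0.92254×-0.05744 + 0.38591×0.99835×0.99050 = -0.075925 + 0.381613 = 0.305688.
Q̄ = (S_0/π) × [bracket] = (1406/π) × 0.305688 = 136.81 W/m².
— Configuration B (ϕ=+4.6°):
cos h₀ = −tan(+4.6°) tan(-3.293°) = 0.0046, h₀ = 1.5662 rad.
Bracket: h₀ sin ϕ sin δ + cos ϕ cos δ sin h₀ = 1.5662×0.08020×-0.05744 + 0.99678×0.99835×0.99999 = -0.007215 + 0.995125 = 0.987910.
Q̄ = (S_0/π) × [bracket] = (1406/π) × 0.987910 = 442.13 W/m².
Ratio Q̄_A / Q̄_B = 136.81 / 442.13 = 0.3094.

Q̄_A / Q̄_B ≈ 0.309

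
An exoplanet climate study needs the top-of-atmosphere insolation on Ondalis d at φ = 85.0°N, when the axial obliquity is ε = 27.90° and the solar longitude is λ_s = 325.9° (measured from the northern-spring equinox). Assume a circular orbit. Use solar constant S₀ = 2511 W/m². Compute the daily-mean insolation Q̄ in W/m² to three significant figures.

Q̄ ≈ 0.00 W/m²

Solar declination: sin δ = sin ε · sin λ_s = sin 27.90° × sin 325.9° = -0.26234, so δ = -15.209°.
cos H₀ = −tan(+85.0°) tan(-15.209°) = 3.1074 ≥ 1 ⇒ polar night, H₀ = 0 and Q̄ = 0.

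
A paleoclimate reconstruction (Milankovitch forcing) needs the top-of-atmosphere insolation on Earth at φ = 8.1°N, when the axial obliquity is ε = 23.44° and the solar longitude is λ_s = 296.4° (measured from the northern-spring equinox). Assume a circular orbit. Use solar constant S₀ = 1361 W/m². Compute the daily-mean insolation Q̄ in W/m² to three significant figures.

Q̄ ≈ 367 W/m²

Solar declination: sin δ = sin ε · sin λ_s = sin 23.44° × sin 296.4° = -0.35630, so δ = -20.873°.
cos H₀ = −tan(+8.1°) tan(-20.873°) = 0.0543, H₀ = 1.5165 rad.
Bracket: H₀ sin φ sin δ + cos φ cos δ sin H₀ = 1.5165×0.14090×-0.35630 + 0.99002×0.93437×0.99853 = -0.076132 + 0.923685 = 0.847553.
Q̄ = (S₀/π) × [bracket] = (1361/π) × 0.847553 = 367.2 W/m².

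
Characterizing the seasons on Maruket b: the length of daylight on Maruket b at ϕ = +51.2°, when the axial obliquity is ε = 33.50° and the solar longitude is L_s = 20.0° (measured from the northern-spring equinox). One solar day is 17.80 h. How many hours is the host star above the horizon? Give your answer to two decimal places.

10.27 h

Solar declination: sin δ = sin ε · sin L_s = sin 33.50° × sin 20.0° = 0.18877, so δ = +10.881°.
cos h₀ = −tan ϕ · tan δ = −tan(+51.2°) × tan(+10.881°) = -0.2391, so h₀ = 1.8122 rad = 103.83°.
Daylight = 2h₀/(2π) × 17.80 h = (1.8122/π) × 17.80 = 10.27 h.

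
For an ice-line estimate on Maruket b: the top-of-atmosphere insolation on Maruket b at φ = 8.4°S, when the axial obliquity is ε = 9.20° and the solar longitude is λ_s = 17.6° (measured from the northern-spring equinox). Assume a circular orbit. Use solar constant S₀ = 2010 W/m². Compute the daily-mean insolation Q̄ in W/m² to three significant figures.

Solar declination: sin δ = sin ε · sin λ_s = sin 9.20° × sin 17.6° = 0.04834, so δ = +2.771°.
cos H₀ = −tan(-8.4°) tan(+2.771°) = 0.0071, H₀ = 1.5636 rad.
Bracket: H₀ sin φ sin δ + cos φ cos δ sin H₀ = 1.5636×-0.14608×0.04834 + 0.98927×0.99883×0.99997 = -0.011041 + 0.988083 = 0.977042.
Q̄ = (S₀/π) × [bracket] = (2010/π) × 0.977042 = 625.1 W/m².

Q̄ ≈ 625 W/m²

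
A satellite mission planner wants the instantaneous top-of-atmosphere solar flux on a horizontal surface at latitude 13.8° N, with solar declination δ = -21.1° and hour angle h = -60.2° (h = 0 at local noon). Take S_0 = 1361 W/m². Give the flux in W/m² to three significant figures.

496 W/m²

cos θ_z = sin ϕ sin δ + cos ϕ cos δ cos h = -0.085871 + 0.450270 = 0.364399.
Flux = S_0 · cos θ_z = 1361 × 0.364399 = 495.9 W/m².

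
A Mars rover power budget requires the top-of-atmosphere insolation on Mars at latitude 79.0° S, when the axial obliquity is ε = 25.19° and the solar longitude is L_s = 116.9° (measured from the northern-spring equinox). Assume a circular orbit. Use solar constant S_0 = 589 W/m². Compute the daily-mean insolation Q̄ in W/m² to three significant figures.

Q̄ ≈ 0.00 W/m²

Solar declination: sin δ = sin ε · sin L_s = sin 25.19° × sin 116.9° = 0.37957, so δ = +22.307°.
cos h₀ = −tan(-79.0°) tan(+22.307°) = 2.1107 ≥ 1 ⇒ polar night, h₀ = 0 and Q̄ = 0.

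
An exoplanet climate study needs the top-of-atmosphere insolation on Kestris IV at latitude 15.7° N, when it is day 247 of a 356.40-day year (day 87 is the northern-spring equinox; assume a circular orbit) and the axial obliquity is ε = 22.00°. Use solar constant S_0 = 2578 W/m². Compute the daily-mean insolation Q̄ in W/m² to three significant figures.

Q̄ ≈ 826 W/m²

Solar longitude: L_s = 360° × (247 − 87)/356.40 = 161.616°.
sin δ = sin 22.00° × sin 161.616° = 0.11814, so δ = +6.785°.
cos h₀ = −tan(+15.7°) tan(+6.785°) = -0.0334, h₀ = 1.6042 rad.
Bracket: h₀ sin ϕ sin δ + cos ϕ cos δ sin h₀ = 1.6042×0.27060×0.11814 + 0.96269×0.99300×0.99944 = 0.051284 + 0.955416 = 1.006700.
Q̄ = (S_0/π) × [bracket] = (2578/π) × 1.006700 = 826.1 W/m².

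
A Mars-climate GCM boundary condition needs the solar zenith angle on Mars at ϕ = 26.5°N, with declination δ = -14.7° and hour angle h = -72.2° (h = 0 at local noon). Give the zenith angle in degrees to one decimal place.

θ_z = 81.3°

cos θ_z = sin ϕ sin δ + cos ϕ cos δ cos h = -0.113226 + 0.264622 = 0.151396.
θ_z = arccos(0.151396) = 81.3°.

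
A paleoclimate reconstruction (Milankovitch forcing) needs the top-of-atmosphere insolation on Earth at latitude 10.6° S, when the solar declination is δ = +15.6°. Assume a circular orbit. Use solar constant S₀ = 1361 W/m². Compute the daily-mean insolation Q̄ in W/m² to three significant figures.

cos H₀ = −tan(-10.6°) tan(+15.600°) = 0.0523, H₀ = 1.5185 rad.
Bracket: H₀ sin φ sin δ + cos φ cos δ sin H₀ = 1.5185×-0.18395×0.26892 + 0.98294×0.96316×0.99863 = -0.075117 + 0.945431 = 0.870314.
Q̄ = (S₀/π) × [bracket] = (1361/π) × 0.870314 = 377.0 W/m².

Q̄ ≈ 377 W/m²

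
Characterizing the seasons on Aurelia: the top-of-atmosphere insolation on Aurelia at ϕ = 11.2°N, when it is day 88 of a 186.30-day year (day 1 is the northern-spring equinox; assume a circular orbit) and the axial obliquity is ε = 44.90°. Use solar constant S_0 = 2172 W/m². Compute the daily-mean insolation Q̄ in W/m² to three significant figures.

Solar longitude: L_s = 360° × (88 − 1)/186.30 = 168.116°.
sin δ = sin 44.90° × sin 168.116° = 0.14536, so δ = +8.358°.
cos h₀ = −tan(+11.2°) tan(+8.358°) = -0.0291, h₀ = 1.5999 rad.
Bracket: h₀ sin ϕ sin δ + cos ϕ cos δ sin h₀ = 1.5999×0.19423×0.14536 + 0.98096×0.98938×0.99958 = 0.045170 + 0.970135 = 1.015305.
Q̄ = (S_0/π) × [bracket] = (2172/π) × 1.015305 = 702.0 W/m².

Q̄ ≈ 702 W/m²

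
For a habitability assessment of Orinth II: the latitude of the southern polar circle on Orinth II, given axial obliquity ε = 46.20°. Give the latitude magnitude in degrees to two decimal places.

The polar circle is the lowest latitude that experiences at least one full rotation of continuous darkness at the northern-summer solstice; it lies at |φ| = 90° − ε = 90° − 46.20° = 43.80°.

43.80°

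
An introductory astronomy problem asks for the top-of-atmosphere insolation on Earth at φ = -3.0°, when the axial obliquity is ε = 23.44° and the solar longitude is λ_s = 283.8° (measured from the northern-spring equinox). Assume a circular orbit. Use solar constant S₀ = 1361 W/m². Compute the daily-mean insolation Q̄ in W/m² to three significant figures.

Q̄ ≈ 413 W/m²

Solar declination: sin δ = sin ε · sin λ_s = sin 23.44° × sin 283.8° = -0.38631, so δ = -22.725°.
cos H₀ = −tan(-3.0°) tan(-22.725°) = -0.0219, H₀ = 1.5927 rad.
Bracket: H₀ sin φ sin δ + cos φ cos δ sin H₀ = 1.5927×-0.05234×-0.38631 + 0.99863×0.92237×0.99976 = 0.032204 + 0.920885 = 0.953089.
Q̄ = (S₀/π) × [bracket] = (1361/π) × 0.953089 = 412.9 W/m².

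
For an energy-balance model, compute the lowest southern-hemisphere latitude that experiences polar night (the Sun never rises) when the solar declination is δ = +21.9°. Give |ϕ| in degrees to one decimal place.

|ϕ| = 68.1°

Polar night requires cos h₀ = −tan ϕ tan δ ≥ 1, i.e. tan ϕ tan δ ≤ −1.
The boundary is |tan ϕ| · |tan δ| = 1, so |ϕ| = 90° − |δ| = 90° − 21.9° = 68.1° in the southern hemisphere.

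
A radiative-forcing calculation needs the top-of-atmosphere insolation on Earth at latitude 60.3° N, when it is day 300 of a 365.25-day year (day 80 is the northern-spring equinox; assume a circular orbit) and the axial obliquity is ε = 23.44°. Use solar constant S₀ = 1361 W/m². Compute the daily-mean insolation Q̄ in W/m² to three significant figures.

Solar longitude: λ_s = 360° × (300 − 80)/365.25 = 216.838°.
sin δ = sin 23.44° × sin 216.838° = -0.23849, so δ = -13.798°.
cos H₀ = −tan(+60.3°) tan(-13.798°) = 0.4305, H₀ = 1.1257 rad.
Bracket: H₀ sin φ sin δ + cos φ cos δ sin H₀ = 1.1257×0.86863×-0.23849 + 0.49546×0.97114×0.90257 = -0.233200 + 0.434282 = 0.201082.
Q̄ = (S₀/π) × [bracket] = (1361/π) × 0.201082 = 87.11 W/m².

Q̄ ≈ 87.1 W/m²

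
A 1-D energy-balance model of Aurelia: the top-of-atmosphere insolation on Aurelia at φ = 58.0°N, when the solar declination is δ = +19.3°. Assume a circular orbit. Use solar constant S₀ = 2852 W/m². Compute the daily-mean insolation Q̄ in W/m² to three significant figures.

cos H₀ = −tan(+58.0°) tan(+19.300°) = -0.5604, H₀ = 2.1657 rad.
Bracket: H₀ sin φ sin δ + cos φ cos δ sin H₀ = 2.1657×0.84805×0.33051 + 0.52992×0.94380×0.82820 = 0.607022 + 0.414215 = 1.021237.
Q̄ = (S₀/π) × [bracket] = (2852/π) × 1.021237 = 927.1 W/m².

Q̄ ≈ 927 W/m²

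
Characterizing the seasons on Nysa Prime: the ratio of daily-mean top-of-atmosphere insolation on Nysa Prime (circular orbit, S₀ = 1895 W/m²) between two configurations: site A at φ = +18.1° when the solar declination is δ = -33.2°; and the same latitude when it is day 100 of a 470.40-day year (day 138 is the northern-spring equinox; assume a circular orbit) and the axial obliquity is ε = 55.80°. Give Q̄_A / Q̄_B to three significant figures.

— Configuration A (φ=+18.1°):
cos H₀ = −tan(+18.1°) tan(-33.200°) = 0.2139, H₀ = 1.3552 rad.
Bracket: H₀ sin φ sin δ + cos φ cos δ sin H₀ = 1.3552×0.31068×-0.54756 + 0.95052×0.83676×0.97686 = -0.230541 + 0.776953 = 0.546412.
Q̄ = (S₀/π) × [bracket] = (1895/π) × 0.546412 = 329.59 W/m².
— Configuration B (φ=+18.1°):
Solar longitude: λ_s = 360° × (100 − 138)/470.40 = -29.082°, i.e. -29.082° + 360° = 330.918°.
sin δ = sin 55.80° × sin 330.918° = -0.40201, so δ = -23.704°.
cos H₀ = −tan(+18.1°) tan(-23.704°) = 0.1435, H₀ = 1.4268 rad.
Bracket: H₀ sin φ sin δ + cos φ cos δ sin H₀ = 1.4268×0.31068×-0.40201 + 0.95052×0.91564×0.98965 = -0.178202 + 0.861326 = 0.683124.
Q̄ = (S₀/π) × [bracket] = (1895/π) × 0.683124 = 412.06 W/m².
Ratio Q̄_A / Q̄_B = 329.59 / 412.06 = 0.7999.

Q̄_A / Q̄_B ≈ 0.800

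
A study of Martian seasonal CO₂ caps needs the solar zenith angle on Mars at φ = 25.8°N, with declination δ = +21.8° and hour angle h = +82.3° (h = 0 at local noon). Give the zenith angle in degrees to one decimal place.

θ_z = 74.1°

cos θ_z = sin φ sin δ + cos φ cos δ cos h = 0.161631 + 0.112004 = 0.273635.
θ_z = arccos(0.273635) = 74.1°.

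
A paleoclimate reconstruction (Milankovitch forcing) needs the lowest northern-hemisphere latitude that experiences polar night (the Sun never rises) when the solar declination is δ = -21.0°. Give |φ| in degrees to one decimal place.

|φ| = 69.0°

Polar night requires cos H₀ = −tan φ tan δ ≥ 1, i.e. tan φ tan δ ≤ −1.
The boundary is |tan φ| · |tan δ| = 1, so |φ| = 90° − |δ| = 90° − 21.0° = 69.0° in the northern hemisphere.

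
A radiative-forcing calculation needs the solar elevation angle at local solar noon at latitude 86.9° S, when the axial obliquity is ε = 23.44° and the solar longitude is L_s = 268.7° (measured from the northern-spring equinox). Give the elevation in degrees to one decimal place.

Solar declination: sin δ = sin ε · sin L_s = sin 23.44° × sin 268.7° = -0.39769, so δ = -23.434°.
At local noon the hour angle is zero, so the zenith angle equals |ϕ − δ| = |-86.9° − (-23.434°)| = 63.466°.
Elevation = 90° − 63.466° = 26.5°.

26.5°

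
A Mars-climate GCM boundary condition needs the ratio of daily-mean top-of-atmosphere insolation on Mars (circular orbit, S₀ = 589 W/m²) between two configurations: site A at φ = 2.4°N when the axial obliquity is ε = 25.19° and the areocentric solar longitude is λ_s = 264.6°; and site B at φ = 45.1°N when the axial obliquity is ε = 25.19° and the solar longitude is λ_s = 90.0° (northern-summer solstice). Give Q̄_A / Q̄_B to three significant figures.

— Configuration A (φ=+2.4°):
sin δ = sin 25.19° × sin 264.6° = -0.42373, so δ = -25.070°.
cos H₀ = −tan(+2.4°) tan(-25.070°) = 0.0196, H₀ = 1.5512 rad.
Bracket: H₀ sin φ sin δ + cos φ cos δ sin H₀ = 1.5512×0.04188×-0.42373 + 0.99912×0.90579×0.99981 = -0.027527 + 0.904821 = 0.877294.
Q̄ = (S₀/π) × [bracket] = (589/π) × 0.877294 = 164.48 W/m².
— Configuration B (φ=+45.1°):
Solar declination: sin δ = sin ε · sin λ_s = sin 25.19° × sin 90.0° = 0.42562, so δ = +25.190°.
cos H₀ = −tan(+45.1°) tan(+25.190°) = -0.4720, H₀ = 2.0623 rad.
Bracket: H₀ sin φ sin δ + cos φ cos δ sin H₀ = 2.0623×0.70834×0.42562 + 0.70587×0.90490×0.88160 = 0.621750 + 0.563115 = 1.184865.
Q̄ = (S₀/π) × [bracket] = (589/π) × 1.184865 = 222.14 W/m².
Ratio Q̄_A / Q̄_B = 164.48 / 222.14 = 0.7404.

Q̄_A / Q̄_B ≈ 0.740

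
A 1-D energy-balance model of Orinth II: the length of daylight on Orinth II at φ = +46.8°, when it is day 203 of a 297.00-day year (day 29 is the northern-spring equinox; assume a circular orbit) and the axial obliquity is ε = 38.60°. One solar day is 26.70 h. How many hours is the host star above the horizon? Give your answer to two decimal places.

Solar longitude: λ_s = 360° × (203 − 29)/297.00 = 210.909°.
sin δ = sin 38.60° × sin 210.909° = -0.32047, so δ = -18.692°.
cos H₀ = −tan φ · tan δ = −tan(+46.8°) × tan(-18.692°) = 0.3603, so H₀ = 1.2022 rad = 68.88°.
Daylight = 2H₀/(2π) × 26.70 h = (1.2022/π) × 26.70 = 10.22 h.

10.22 h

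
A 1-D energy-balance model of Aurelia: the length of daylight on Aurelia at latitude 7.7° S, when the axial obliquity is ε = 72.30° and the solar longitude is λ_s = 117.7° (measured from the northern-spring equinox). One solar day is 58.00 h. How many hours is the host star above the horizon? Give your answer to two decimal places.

25.05 h

Solar declination: sin δ = sin ε · sin λ_s = sin 72.30° × sin 117.7° = 0.84348, so δ = +57.509°.
cos H₀ = −tan φ · tan δ = −tan(-7.7°) × tan(+57.509°) = 0.2123, so H₀ = 1.3569 rad = 77.74°.
Daylight = 2H₀/(2π) × 58.00 h = (1.3569/π) × 58.00 = 25.05 h.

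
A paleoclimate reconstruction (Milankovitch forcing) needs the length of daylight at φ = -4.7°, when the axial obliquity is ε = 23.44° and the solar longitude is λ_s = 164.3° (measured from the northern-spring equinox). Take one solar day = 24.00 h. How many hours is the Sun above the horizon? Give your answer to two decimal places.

Solar declination: sin δ = sin ε · sin λ_s = sin 23.44° × sin 164.3° = 0.10764, so δ = +6.179°.
cos H₀ = −tan φ · tan δ = −tan(-4.7°) × tan(+6.179°) = 0.0089, so H₀ = 1.5619 rad = 89.49°.
Daylight = 2H₀/(2π) × 24.00 h = (1.5619/π) × 24.00 = 11.93 h.

11.93 h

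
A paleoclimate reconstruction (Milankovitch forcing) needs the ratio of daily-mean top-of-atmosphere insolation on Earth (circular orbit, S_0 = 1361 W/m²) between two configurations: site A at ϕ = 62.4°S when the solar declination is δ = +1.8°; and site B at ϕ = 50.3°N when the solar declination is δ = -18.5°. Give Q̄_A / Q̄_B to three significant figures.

Q̄_A / Q̄_B ≈ 1.54

— Configuration A (ϕ=-62.4°):
cos h₀ = −tan(-62.4°) tan(+1.800°) = 0.0601, h₀ = 1.5106 rad.
Bracket: h₀ sin ϕ sin δ + cos ϕ cos δ sin h₀ = 1.5106×-0.88620×0.03141 + 0.46330×0.99951×0.99819 = -0.042048 + 0.462235 = 0.420187.
Q̄ = (S_0/π) × [bracket] = (1361/π) × 0.420187 = 182.03 W/m².
— Configuration B (ϕ=+50.3°):
cos h₀ = −tan(+50.3°) tan(-18.500°) = 0.4030, h₀ = 1.1560 rad.
Bracket: h₀ sin ϕ sin δ + cos ϕ cos δ sin h₀ = 1.1560×0.76940×-0.31730 + 0.63877×0.94832×0.91519 = -0.282215 + 0.554384 = 0.272169.
Q̄ = (S_0/π) × [bracket] = (1361/π) × 0.272169 = 117.91 W/m².
Ratio Q̄_A / Q̄_B = 182.03 / 117.91 = 1.544.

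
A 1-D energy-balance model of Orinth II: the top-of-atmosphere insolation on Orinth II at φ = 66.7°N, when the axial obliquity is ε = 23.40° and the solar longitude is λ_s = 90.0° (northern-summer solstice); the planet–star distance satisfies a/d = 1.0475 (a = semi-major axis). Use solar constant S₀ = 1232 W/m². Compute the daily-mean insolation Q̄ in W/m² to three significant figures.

Solar declination: sin δ = sin ε · sin λ_s = sin 23.40° × sin 90.0° = 0.39715, so δ = +23.400°.
cos H₀ = −tan(+66.7°) tan(+23.400°) = -1.0048 ≤ −1 ⇒ polar day, H₀ = π.
Bracket: H₀ sin φ sin δ + cos φ cos δ sin H₀ = 3.1416×0.91845×0.39715 + 0.39555×0.91775×0.00000 = 1.145938 + 0.000000 = 1.145938.
Inverse-square distance factor (a/d)² = 1.0475² = 1.097256.
Q̄ = (S₀/π) × 1.097256 × [bracket] = (1232/π) × 1.097256 × 1.145938 = 493.1 W/m².

Q̄ ≈ 493 W/m²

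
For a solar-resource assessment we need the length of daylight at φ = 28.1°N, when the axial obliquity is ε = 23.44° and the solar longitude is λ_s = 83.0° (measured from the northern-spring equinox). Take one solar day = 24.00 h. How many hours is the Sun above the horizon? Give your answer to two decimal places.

Solar declination: sin δ = sin ε · sin λ_s = sin 23.44° × sin 83.0° = 0.39482, so δ = +23.255°.
cos H₀ = −tan φ · tan δ = −tan(+28.1°) × tan(+23.255°) = -0.2295, so H₀ = 1.8023 rad = 103.27°.
Daylight = 2H₀/(2π) × 24.00 h = (1.8023/π) × 24.00 = 13.77 h.

13.77 h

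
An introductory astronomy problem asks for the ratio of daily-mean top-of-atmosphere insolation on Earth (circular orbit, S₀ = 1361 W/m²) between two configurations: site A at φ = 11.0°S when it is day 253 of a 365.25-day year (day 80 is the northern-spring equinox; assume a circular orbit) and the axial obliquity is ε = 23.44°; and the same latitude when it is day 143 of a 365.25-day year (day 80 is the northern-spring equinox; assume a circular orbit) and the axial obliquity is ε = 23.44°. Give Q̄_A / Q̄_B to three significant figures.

Q̄_A / Q̄_B ≈ 1.18

— Configuration A (φ=-11.0°):
Solar longitude: λ_s = 360° × (253 − 80)/365.25 = 170.513°.
sin δ = sin 23.44° × sin 170.513° = 0.06556, so δ = +3.759°.
cos H₀ = −tan(-11.0°) tan(+3.759°) = 0.0128, H₀ = 1.5580 rad.
Bracket: H₀ sin φ sin δ + cos φ cos δ sin H₀ = 1.5580×-0.19081×0.06556 + 0.98163×0.99785×0.99992 = -0.019490 + 0.979441 = 0.959951.
Q̄ = (S₀/π) × [bracket] = (1361/π) × 0.959951 = 415.87 W/m².
— Configuration B (φ=-11.0°):
Solar longitude: λ_s = 360° × (143 − 80)/365.25 = 62.094°.
sin δ = sin 23.44° × sin 62.094° = 0.35153, so δ = +20.581°.
cos H₀ = −tan(-11.0°) tan(+20.581°) = 0.0730, H₀ = 1.4977 rad.
Bracket: H₀ sin φ sin δ + cos φ cos δ sin H₀ = 1.4977×-0.19081×0.35153 + 0.98163×0.93618×0.99733 = -0.100459 + 0.916529 = 0.816070.
Q̄ = (S₀/π) × [bracket] = (1361/π) × 0.816070 = 353.54 W/m².
Ratio Q̄_A / Q̄_B = 415.87 / 353.54 = 1.176.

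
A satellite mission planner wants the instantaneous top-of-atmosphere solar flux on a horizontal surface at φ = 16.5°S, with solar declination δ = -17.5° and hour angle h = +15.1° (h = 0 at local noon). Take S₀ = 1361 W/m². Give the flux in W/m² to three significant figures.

cos θ_z = sin φ sin δ + cos φ cos δ cos h = 0.085405 + 0.882869 = 0.968274.
Flux = S₀ · cos θ_z = 1361 × 0.968274 = 1318 W/m².

1.32e+03 W/m²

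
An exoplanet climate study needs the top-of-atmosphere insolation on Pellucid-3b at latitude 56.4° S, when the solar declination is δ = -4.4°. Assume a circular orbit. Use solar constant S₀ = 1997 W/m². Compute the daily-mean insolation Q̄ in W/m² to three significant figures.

Q̄ ≈ 417 W/m²

cos H₀ = −tan(-56.4°) tan(-4.400°) = -0.1158, H₀ = 1.6869 rad.
Bracket: H₀ sin φ sin δ + cos φ cos δ sin H₀ = 1.6869×-0.83292×-0.07672 + 0.55339×0.99705×0.99327 = 0.107796 + 0.548044 = 0.655840.
Q̄ = (S₀/π) × [bracket] = (1997/π) × 0.655840 = 416.9 W/m².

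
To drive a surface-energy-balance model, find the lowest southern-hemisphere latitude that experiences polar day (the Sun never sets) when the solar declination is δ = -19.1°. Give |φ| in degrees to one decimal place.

Polar day requires cos H₀ = −tan φ tan δ ≤ −1, i.e. tan φ tan δ ≥ 1.
The boundary is |tan φ| · |tan δ| = 1, so |φ| = 90° − |δ| = 90° − 19.1° = 70.9° in the southern hemisphere.

|φ| = 70.9°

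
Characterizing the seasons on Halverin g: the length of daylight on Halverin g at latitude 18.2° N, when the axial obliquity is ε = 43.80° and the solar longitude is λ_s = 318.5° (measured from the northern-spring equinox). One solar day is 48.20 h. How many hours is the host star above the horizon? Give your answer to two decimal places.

Solar declination: sin δ = sin ε · sin λ_s = sin 43.80° × sin 318.5° = -0.45863, so δ = -27.299°.
cos H₀ = −tan φ · tan δ = −tan(+18.2°) × tan(-27.299°) = 0.1697, so H₀ = 1.4003 rad = 80.23°.
Daylight = 2H₀/(2π) × 48.20 h = (1.4003/π) × 48.20 = 21.48 h.

21.48 h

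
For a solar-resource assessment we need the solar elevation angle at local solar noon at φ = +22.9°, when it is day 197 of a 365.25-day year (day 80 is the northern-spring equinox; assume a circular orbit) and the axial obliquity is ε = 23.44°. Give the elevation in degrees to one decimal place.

88.2°

Solar longitude: λ_s = 360° × (197 − 80)/365.25 = 115.318°.
sin δ = sin 23.44° × sin 115.318° = 0.35958, so δ = +21.074°.
At local noon the hour angle is zero, so the zenith angle equals |φ − δ| = |+22.9° − (+21.074°)| = 1.826°.
Elevation = 90° − 1.826° = 88.2°.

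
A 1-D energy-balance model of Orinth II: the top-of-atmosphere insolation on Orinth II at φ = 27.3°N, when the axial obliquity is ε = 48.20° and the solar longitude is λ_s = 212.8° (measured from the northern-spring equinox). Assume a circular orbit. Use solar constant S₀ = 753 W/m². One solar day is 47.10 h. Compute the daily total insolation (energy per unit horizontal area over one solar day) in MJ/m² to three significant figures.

Solar declination: sin δ = sin ε · sin λ_s = sin 48.20° × sin 212.8° = -0.40383, so δ = -23.818°.
cos H₀ = −tan(+27.3°) tan(-23.818°) = 0.2278, H₀ = 1.3409 rad.
Bracket: H₀ sin φ sin δ + cos φ cos δ sin H₀ = 1.3409×0.45865×-0.40383 + 0.88862×0.91483×0.97370 = -0.248357 + 0.791556 = 0.543199.
Q̄ = (S₀/π) × [bracket] = (753/π) × 0.543199 = 130.20 W/m².
Daily total = Q̄ × 47.10 h × 3600 s/h = 130.20 × 47.10 × 3600 / 10⁶ = 22.08 MJ/m².

22.1 MJ/m²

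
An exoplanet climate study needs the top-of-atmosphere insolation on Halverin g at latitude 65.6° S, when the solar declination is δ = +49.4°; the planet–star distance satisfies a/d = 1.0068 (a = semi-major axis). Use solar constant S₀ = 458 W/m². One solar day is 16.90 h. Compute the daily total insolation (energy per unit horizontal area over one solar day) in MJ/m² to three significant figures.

cos H₀ = −tan(-65.6°) tan(+49.400°) = 2.5720 ≥ 1 ⇒ polar night, H₀ = 0 and Q̄ = 0.
Inverse-square distance factor (a/d)² = 1.0068² = 1.013646.
Daily total = Q̄ × 16.90 h × 3600 s/h = 0.00 MJ/m².

0.00 MJ/m²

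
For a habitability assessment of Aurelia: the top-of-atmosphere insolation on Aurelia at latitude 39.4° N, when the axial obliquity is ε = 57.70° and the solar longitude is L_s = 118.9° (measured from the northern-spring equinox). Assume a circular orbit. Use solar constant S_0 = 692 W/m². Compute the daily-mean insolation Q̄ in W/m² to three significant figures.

Solar declination: sin δ = sin ε · sin L_s = sin 57.70° × sin 118.9° = 0.74000, so δ = +47.731°.
cos h₀ = −tan(+39.4°) tan(+47.731°) = -0.9037, h₀ = 2.6991 rad.
Bracket: h₀ sin ϕ sin δ + cos ϕ cos δ sin h₀ = 2.6991×0.63473×0.74000 + 0.77273×0.67261×0.42816 = 1.267768 + 0.222534 = 1.490302.
Q̄ = (S_0/π) × [bracket] = (692/π) × 1.490302 = 328.3 W/m².

Q̄ ≈ 328 W/m²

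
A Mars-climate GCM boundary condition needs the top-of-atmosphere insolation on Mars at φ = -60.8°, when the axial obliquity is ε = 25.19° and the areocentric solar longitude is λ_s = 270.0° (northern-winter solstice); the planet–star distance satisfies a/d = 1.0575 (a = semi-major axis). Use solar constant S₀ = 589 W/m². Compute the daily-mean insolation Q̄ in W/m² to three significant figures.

sin δ = sin 25.19° × sin 270.0° = -0.42562, so δ = -25.190°.
cos H₀ = −tan(-60.8°) tan(-25.190°) = -0.8416, H₀ = 2.5710 rad.
Bracket: H₀ sin φ sin δ + cos φ cos δ sin H₀ = 2.5710×-0.87292×-0.42562 + 0.48786×0.90490×0.54011 = 0.955209 + 0.238439 = 1.193648.
Inverse-square distance factor (a/d)² = 1.0575² = 1.118306.
Q̄ = (S₀/π) × 1.118306 × [bracket] = (589/π) × 1.118306 × 1.193648 = 250.3 W/m².

Q̄ ≈ 250 W/m²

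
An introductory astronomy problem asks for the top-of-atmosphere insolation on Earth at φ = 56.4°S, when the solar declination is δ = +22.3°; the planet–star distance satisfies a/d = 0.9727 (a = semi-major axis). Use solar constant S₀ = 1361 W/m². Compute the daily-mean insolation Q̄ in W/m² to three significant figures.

Q̄ ≈ 47.8 W/m²

cos H₀ = −tan(-56.4°) tan(+22.300°) = 0.6173, H₀ = 0.9055 rad.
Bracket: H₀ sin φ sin δ + cos φ cos δ sin H₀ = 0.9055×-0.83292×0.37946 + 0.55339×0.92521×0.78673 = -0.286192 + 0.402807 = 0.116615.
Inverse-square distance factor (a/d)² = 0.9727² = 0.946145.
Q̄ = (S₀/π) × 0.946145 × [bracket] = (1361/π) × 0.946145 × 0.116615 = 47.80 W/m².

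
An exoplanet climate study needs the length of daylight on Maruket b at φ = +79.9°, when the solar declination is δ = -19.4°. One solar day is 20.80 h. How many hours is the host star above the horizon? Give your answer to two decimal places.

cos H₀ = −tan φ · tan δ = 1.9770 ≥ 1, so the host star never rises (polar night) and H₀ = 0.
Daylight = 2H₀/(2π) × 20.80 h = (0.0000/π) × 20.80 = 0.00 h.

0.00 h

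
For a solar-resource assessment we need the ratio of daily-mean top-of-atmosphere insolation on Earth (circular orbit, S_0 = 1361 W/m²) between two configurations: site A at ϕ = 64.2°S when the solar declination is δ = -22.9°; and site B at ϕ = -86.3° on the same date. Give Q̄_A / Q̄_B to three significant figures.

Q̄_A / Q̄_B ≈ 0.916

— Configuration A (ϕ=-64.2°):
cos h₀ = −tan(-64.2°) tan(-22.900°) = -0.8738, h₀ = 2.6338 rad.
Bracket: h₀ sin ϕ sin δ + cos ϕ cos δ sin h₀ = 2.6338×-0.90032×-0.38912 + 0.43523×0.92119×0.48627 = 0.922706 + 0.194960 = 1.117666.
Q̄ = (S_0/π) × [bracket] = (1361/π) × 1.117666 = 484.19 W/m².
— Configuration B (ϕ=-86.3°):
cos h₀ = −tan(-86.3°) tan(-22.900°) = -6.5322 ≤ −1 ⇒ polar day, h₀ = π.
Bracket: h₀ sin ϕ sin δ + cos ϕ cos δ sin h₀ = 3.1416×-0.99792×-0.38912 + 0.06453×0.92119×0.00000 = 1.219917 + 0.000000 = 1.219917.
Q̄ = (S_0/π) × [bracket] = (1361/π) × 1.219917 = 528.49 W/m².
Ratio Q̄_A / Q̄_B = 484.19 / 528.49 = 0.9162.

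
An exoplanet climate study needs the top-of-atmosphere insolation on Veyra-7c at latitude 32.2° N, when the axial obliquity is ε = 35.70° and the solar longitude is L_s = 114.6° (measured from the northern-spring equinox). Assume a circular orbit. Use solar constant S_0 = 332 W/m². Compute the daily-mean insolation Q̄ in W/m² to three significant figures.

Q̄ ≈ 129 W/m²

Solar declination: sin δ = sin ε · sin L_s = sin 35.70° × sin 114.6° = 0.53058, so δ = +32.044°.
cos h₀ = −tan(+32.2°) tan(+32.044°) = -0.3942, h₀ = 1.9760 rad.
Bracket: h₀ sin ϕ sin δ + cos ϕ cos δ sin h₀ = 1.9760×0.53288×0.53058 + 0.84619×0.84764×0.91903 = 0.558685 + 0.659188 = 1.217873.
Q̄ = (S_0/π) × [bracket] = (332/π) × 1.217873 = 128.7 W/m².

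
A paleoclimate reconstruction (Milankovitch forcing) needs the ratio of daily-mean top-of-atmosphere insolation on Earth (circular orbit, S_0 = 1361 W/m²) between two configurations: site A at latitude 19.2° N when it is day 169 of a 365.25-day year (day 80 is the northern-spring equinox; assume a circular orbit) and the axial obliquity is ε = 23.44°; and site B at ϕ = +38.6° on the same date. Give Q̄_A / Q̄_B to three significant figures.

— Configuration A (ϕ=+19.2°):
Solar longitude: L_s = 360° × (169 − 80)/365.25 = 87.721°.
sin δ = sin 23.44° × sin 87.721° = 0.39747, so δ = +23.420°.
cos h₀ = −tan(+19.2°) tan(+23.420°) = -0.1508, h₀ = 1.7222 rad.
Bracket: h₀ sin ϕ sin δ + cos ϕ cos δ sin h₀ = 1.7222×0.32887×0.39747 + 0.94438×0.91761×0.98856 = 0.225119 + 0.856659 = 1.081778.
Q̄ = (S_0/π) × [bracket] = (1361/π) × 1.081778 = 468.65 W/m².
— Configuration B (ϕ=+38.6°):
cos h₀ = −tan(+38.6°) tan(+23.420°) = -0.3458, h₀ = 1.9239 rad.
Bracket: h₀ sin ϕ sin δ + cos ϕ cos δ sin h₀ = 1.9239×0.62388×0.39747 + 0.78152×0.91761×0.93831 = 0.477076 + 0.672891 = 1.149967.
Q̄ = (S_0/π) × [bracket] = (1361/π) × 1.149967 = 498.19 W/m².
Ratio Q̄_A / Q̄_B = 468.65 / 498.19 = 0.9407.

Q̄_A / Q̄_B ≈ 0.941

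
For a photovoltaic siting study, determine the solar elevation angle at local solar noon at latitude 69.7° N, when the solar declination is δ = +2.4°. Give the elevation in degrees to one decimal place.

22.7°

At local noon the hour angle is zero, so the zenith angle equals |φ − δ| = |+69.7° − (+2.400°)| = 67.300°.
Elevation = 90° − 67.300° = 22.7°.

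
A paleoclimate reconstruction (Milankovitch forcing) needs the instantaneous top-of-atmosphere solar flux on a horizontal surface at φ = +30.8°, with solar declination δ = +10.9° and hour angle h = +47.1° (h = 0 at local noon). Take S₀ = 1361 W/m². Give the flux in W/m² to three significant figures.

cos θ_z = sin φ sin δ + cos φ cos δ cos h = 0.096825 + 0.574163 = 0.670988.
Flux = S₀ · cos θ_z = 1361 × 0.670988 = 913.2 W/m².

913 W/m²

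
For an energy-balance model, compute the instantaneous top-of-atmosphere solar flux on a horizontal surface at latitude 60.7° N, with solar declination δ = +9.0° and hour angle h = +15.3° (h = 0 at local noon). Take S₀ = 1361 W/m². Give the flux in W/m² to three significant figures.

cos θ_z = sin φ sin δ + cos φ cos δ cos h = 0.136422 + 0.466226 = 0.602648.
Flux = S₀ · cos θ_z = 1361 × 0.602648 = 820.2 W/m².

820 W/m²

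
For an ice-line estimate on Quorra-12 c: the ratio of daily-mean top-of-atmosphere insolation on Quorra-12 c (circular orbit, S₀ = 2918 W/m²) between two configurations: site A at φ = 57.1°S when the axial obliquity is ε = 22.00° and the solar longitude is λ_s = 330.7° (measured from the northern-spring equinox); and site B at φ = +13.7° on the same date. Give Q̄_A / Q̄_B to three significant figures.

Q̄_A / Q̄_B ≈ 0.899

— Configuration A (φ=-57.1°):
Solar declination: sin δ = sin ε · sin λ_s = sin 22.00° × sin 330.7° = -0.18333, so δ = -10.564°.
cos H₀ = −tan(-57.1°) tan(-10.564°) = -0.2883, H₀ = 1.8632 rad.
Bracket: H₀ sin φ sin δ + cos φ cos δ sin H₀ = 1.8632×-0.83962×-0.18333 + 0.54317×0.98305×0.95755 = 0.286798 + 0.511297 = 0.798095.
Q̄ = (S₀/π) × [bracket] = (2918/π) × 0.798095 = 741.29 W/m².
— Configuration B (φ=+13.7°):
cos H₀ = −tan(+13.7°) tan(-10.564°) = 0.0455, H₀ = 1.5253 rad.
Bracket: H₀ sin φ sin δ + cos φ cos δ sin H₀ = 1.5253×0.23684×-0.18333 + 0.97155×0.98305×0.99897 = -0.066228 + 0.954098 = 0.887870.
Q̄ = (S₀/π) × [bracket] = (2918/π) × 0.887870 = 824.68 W/m².
Ratio Q̄_A / Q̄_B = 741.29 / 824.68 = 0.8989.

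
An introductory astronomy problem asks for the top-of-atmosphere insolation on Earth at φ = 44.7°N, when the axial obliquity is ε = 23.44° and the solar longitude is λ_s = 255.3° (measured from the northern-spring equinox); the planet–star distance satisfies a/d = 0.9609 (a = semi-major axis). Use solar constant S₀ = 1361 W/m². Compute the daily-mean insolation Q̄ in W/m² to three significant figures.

Q̄ ≈ 115 W/m²

Solar declination: sin δ = sin ε · sin λ_s = sin 23.44° × sin 255.3° = -0.38477, so δ = -22.629°.
cos H₀ = −tan(+44.7°) tan(-22.629°) = 0.4125, H₀ = 1.1456 rad.
Bracket: H₀ sin φ sin δ + cos φ cos δ sin H₀ = 1.1456×0.70339×-0.38477 + 0.71080×0.92301×0.91095 = -0.310049 + 0.597652 = 0.287603.
Inverse-square distance factor (a/d)² = 0.9609² = 0.923329.
Q̄ = (S₀/π) × 0.923329 × [bracket] = (1361/π) × 0.923329 × 0.287603 = 115.0 W/m².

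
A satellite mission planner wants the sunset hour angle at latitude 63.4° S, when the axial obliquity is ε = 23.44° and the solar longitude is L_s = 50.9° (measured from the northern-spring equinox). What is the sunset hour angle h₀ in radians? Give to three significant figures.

Solar declination: sin δ = sin ε · sin L_s = sin 23.44° × sin 50.9° = 0.30870, so δ = +17.981°.
cos h₀ = −tan ϕ · tan δ = −tan(-63.4°) × tan(+17.981°) = 0.6481, so h₀ = 0.8657 rad = 49.60°.

h₀ = 0.866 rad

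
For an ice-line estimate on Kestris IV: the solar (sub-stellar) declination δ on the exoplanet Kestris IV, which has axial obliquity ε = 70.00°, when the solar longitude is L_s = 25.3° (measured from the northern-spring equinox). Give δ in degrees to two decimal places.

δ = +23.68°

sin δ = sin ε · sin L_s = sin 70.00° × sin 25.3° = 0.401585.
δ = arcsin(0.401585) = +23.68°.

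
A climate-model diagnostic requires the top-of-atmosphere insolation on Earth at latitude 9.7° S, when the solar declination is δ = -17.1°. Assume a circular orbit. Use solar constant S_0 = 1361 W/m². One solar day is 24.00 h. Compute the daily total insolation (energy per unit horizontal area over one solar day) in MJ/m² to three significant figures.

38.2 MJ/m²

cos h₀ = −tan(-9.7°) tan(-17.100°) = -0.0526, h₀ = 1.6234 rad.
Bracket: h₀ sin ϕ sin δ + cos ϕ cos δ sin h₀ = 1.6234×-0.16849×-0.29404 + 0.98570×0.95579×0.99862 = 0.080428 + 0.940822 = 1.021250.
Q̄ = (S_0/π) × [bracket] = (1361/π) × 1.021250 = 442.43 W/m².
Daily total = Q̄ × 24.00 h × 3600 s/h = 442.43 × 24.00 × 3600 / 10⁶ = 38.23 MJ/m².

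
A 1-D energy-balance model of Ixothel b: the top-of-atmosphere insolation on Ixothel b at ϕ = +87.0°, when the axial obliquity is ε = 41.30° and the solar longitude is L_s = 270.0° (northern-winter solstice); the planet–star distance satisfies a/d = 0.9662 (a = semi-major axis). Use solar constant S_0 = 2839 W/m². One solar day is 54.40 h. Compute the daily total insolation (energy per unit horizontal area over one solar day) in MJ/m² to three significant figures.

Solar declination: sin δ = sin ε · sin L_s = sin 41.30° × sin 270.0° = -0.66000, so δ = -41.300°.
cos h₀ = −tan(+87.0°) tan(-41.300°) = 16.7632 ≥ 1 ⇒ polar night, h₀ = 0 and Q̄ = 0.
Inverse-square distance factor (a/d)² = 0.9662² = 0.933542.
Daily total = Q̄ × 54.40 h × 3600 s/h = 0.00 MJ/m².

0.00 MJ/m²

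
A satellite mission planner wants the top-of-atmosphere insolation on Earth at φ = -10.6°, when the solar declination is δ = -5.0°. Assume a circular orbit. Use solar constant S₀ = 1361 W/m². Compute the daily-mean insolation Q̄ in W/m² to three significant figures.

cos H₀ = −tan(-10.6°) tan(-5.000°) = -0.0164, H₀ = 1.5872 rad.
Bracket: H₀ sin φ sin δ + cos φ cos δ sin H₀ = 1.5872×-0.18395×-0.08716 + 0.98294×0.99619×0.99987 = 0.025448 + 0.979068 = 1.004516.
Q̄ = (S₀/π) × [bracket] = (1361/π) × 1.004516 = 435.2 W/m².

Q̄ ≈ 435 W/m²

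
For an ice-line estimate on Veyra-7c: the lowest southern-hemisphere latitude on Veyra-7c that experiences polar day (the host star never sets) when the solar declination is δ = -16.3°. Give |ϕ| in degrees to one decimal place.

Polar day requires cos h₀ = −tan ϕ tan δ ≤ −1, i.e. tan ϕ tan δ ≥ 1.
The boundary is |tan ϕ| · |tan δ| = 1, so |ϕ| = 90° − |δ| = 90° − 16.3° = 73.7° in the southern hemisphere.

|ϕ| = 73.7°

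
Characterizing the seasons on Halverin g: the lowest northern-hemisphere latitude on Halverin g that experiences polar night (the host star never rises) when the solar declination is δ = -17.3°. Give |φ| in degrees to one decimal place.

|φ| = 72.7°

Polar night requires cos H₀ = −tan φ tan δ ≥ 1, i.e. tan φ tan δ ≤ −1.
The boundary is |tan φ| · |tan δ| = 1, so |φ| = 90° − |δ| = 90° − 17.3° = 72.7° in the northern hemisphere.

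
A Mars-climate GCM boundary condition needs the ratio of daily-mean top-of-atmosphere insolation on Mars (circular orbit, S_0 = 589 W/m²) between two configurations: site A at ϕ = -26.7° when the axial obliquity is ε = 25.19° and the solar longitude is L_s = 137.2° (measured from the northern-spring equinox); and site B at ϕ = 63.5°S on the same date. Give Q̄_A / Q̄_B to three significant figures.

— Configuration A (ϕ=-26.7°):
Solar declination: sin δ = sin ε · sin L_s = sin 25.19° × sin 137.2° = 0.28918, so δ = +16.809°.
cos h₀ = −tan(-26.7°) tan(+16.809°) = 0.1519, h₀ = 1.4183 rad.
Bracket: h₀ sin ϕ sin δ + cos ϕ cos δ sin h₀ = 1.4183×-0.44932×0.28918 + 0.89337×0.95727×0.98839 = -0.184286 + 0.845267 = 0.660981.
Q̄ = (S_0/π) × [bracket] = (589/π) × 0.660981 = 123.92 W/m².
— Configuration B (ϕ=-63.5°):
cos h₀ = −tan(-63.5°) tan(+16.809°) = 0.6059, h₀ = 0.9199 rad.
Bracket: h₀ sin ϕ sin δ + cos ϕ cos δ sin h₀ = 0.9199×-0.89493×0.28918 + 0.44620×0.95727×0.79554 = -0.238066 + 0.339802 = 0.101736.
Q̄ = (S_0/π) × [bracket] = (589/π) × 0.101736 = 19.074 W/m².
Ratio Q̄_A / Q̄_B = 123.92 / 19.074 = 6.497.

Q̄_A / Q̄_B ≈ 6.50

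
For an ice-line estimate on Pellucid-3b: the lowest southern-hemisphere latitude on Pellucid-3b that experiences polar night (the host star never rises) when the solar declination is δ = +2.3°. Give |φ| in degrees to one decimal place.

|φ| = 87.7°

Polar night requires cos H₀ = −tan φ tan δ ≥ 1, i.e. tan φ tan δ ≤ −1.
The boundary is |tan φ| · |tan δ| = 1, so |φ| = 90° − |δ| = 90° − 2.3° = 87.7° in the southern hemisphere.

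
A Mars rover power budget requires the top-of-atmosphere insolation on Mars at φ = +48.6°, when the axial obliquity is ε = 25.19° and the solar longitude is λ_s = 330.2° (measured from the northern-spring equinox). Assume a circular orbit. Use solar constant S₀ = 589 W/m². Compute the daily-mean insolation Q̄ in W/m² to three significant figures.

Solar declination: sin δ = sin ε · sin λ_s = sin 25.19° × sin 330.2° = -0.21152, so δ = -12.212°.
cos H₀ = −tan(+48.6°) tan(-12.212°) = 0.2455, H₀ = 1.3228 rad.
Bracket: H₀ sin φ sin δ + cos φ cos δ sin H₀ = 1.3228×0.75011×-0.21152 + 0.66131×0.97737×0.96940 = -0.209880 + 0.626566 = 0.416686.
Q̄ = (S₀/π) × [bracket] = (589/π) × 0.416686 = 78.12 W/m².

Q̄ ≈ 78.1 W/m²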